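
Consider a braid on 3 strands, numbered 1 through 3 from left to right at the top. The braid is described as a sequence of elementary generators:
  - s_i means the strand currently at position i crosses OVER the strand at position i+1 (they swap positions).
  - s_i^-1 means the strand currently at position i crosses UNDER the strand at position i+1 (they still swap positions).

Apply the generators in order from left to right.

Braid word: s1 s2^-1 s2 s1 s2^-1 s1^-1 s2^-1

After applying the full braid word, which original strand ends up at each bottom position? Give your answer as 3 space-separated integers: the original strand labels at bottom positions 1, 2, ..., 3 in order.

Answer: 3 2 1

Derivation:
Gen 1 (s1): strand 1 crosses over strand 2. Perm now: [2 1 3]
Gen 2 (s2^-1): strand 1 crosses under strand 3. Perm now: [2 3 1]
Gen 3 (s2): strand 3 crosses over strand 1. Perm now: [2 1 3]
Gen 4 (s1): strand 2 crosses over strand 1. Perm now: [1 2 3]
Gen 5 (s2^-1): strand 2 crosses under strand 3. Perm now: [1 3 2]
Gen 6 (s1^-1): strand 1 crosses under strand 3. Perm now: [3 1 2]
Gen 7 (s2^-1): strand 1 crosses under strand 2. Perm now: [3 2 1]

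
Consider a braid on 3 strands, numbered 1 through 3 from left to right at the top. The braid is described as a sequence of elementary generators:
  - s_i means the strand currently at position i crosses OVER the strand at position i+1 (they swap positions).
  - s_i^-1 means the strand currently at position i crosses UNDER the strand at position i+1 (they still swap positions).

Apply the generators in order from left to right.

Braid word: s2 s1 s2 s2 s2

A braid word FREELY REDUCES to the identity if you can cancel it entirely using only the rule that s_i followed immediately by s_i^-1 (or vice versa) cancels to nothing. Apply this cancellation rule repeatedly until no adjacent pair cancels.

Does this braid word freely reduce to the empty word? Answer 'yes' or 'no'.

Gen 1 (s2): push. Stack: [s2]
Gen 2 (s1): push. Stack: [s2 s1]
Gen 3 (s2): push. Stack: [s2 s1 s2]
Gen 4 (s2): push. Stack: [s2 s1 s2 s2]
Gen 5 (s2): push. Stack: [s2 s1 s2 s2 s2]
Reduced word: s2 s1 s2 s2 s2

Answer: no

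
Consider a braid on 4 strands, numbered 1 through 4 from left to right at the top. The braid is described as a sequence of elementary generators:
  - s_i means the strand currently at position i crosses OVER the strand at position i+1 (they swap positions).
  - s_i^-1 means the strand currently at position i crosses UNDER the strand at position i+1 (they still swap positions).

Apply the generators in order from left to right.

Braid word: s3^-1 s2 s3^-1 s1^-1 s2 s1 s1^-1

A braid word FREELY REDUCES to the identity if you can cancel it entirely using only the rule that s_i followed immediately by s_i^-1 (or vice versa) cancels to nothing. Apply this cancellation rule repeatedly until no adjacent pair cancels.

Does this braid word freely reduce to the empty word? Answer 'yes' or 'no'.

Gen 1 (s3^-1): push. Stack: [s3^-1]
Gen 2 (s2): push. Stack: [s3^-1 s2]
Gen 3 (s3^-1): push. Stack: [s3^-1 s2 s3^-1]
Gen 4 (s1^-1): push. Stack: [s3^-1 s2 s3^-1 s1^-1]
Gen 5 (s2): push. Stack: [s3^-1 s2 s3^-1 s1^-1 s2]
Gen 6 (s1): push. Stack: [s3^-1 s2 s3^-1 s1^-1 s2 s1]
Gen 7 (s1^-1): cancels prior s1. Stack: [s3^-1 s2 s3^-1 s1^-1 s2]
Reduced word: s3^-1 s2 s3^-1 s1^-1 s2

Answer: no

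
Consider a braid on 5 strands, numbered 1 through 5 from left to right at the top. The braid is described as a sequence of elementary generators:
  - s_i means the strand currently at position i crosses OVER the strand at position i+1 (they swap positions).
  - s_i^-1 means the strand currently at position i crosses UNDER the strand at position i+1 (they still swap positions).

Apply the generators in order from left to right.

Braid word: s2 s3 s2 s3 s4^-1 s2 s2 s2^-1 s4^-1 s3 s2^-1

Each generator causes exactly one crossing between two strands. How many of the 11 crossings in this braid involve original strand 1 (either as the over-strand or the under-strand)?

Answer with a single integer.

Answer: 0

Derivation:
Gen 1: crossing 2x3. Involves strand 1? no. Count so far: 0
Gen 2: crossing 2x4. Involves strand 1? no. Count so far: 0
Gen 3: crossing 3x4. Involves strand 1? no. Count so far: 0
Gen 4: crossing 3x2. Involves strand 1? no. Count so far: 0
Gen 5: crossing 3x5. Involves strand 1? no. Count so far: 0
Gen 6: crossing 4x2. Involves strand 1? no. Count so far: 0
Gen 7: crossing 2x4. Involves strand 1? no. Count so far: 0
Gen 8: crossing 4x2. Involves strand 1? no. Count so far: 0
Gen 9: crossing 5x3. Involves strand 1? no. Count so far: 0
Gen 10: crossing 4x3. Involves strand 1? no. Count so far: 0
Gen 11: crossing 2x3. Involves strand 1? no. Count so far: 0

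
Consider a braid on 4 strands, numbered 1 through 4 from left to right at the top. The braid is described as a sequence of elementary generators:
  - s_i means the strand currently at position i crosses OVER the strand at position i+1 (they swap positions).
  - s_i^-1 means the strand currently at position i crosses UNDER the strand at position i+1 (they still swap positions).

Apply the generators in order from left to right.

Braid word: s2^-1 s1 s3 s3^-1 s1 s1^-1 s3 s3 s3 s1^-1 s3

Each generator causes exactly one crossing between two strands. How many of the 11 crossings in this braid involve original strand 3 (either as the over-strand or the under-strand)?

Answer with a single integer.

Answer: 5

Derivation:
Gen 1: crossing 2x3. Involves strand 3? yes. Count so far: 1
Gen 2: crossing 1x3. Involves strand 3? yes. Count so far: 2
Gen 3: crossing 2x4. Involves strand 3? no. Count so far: 2
Gen 4: crossing 4x2. Involves strand 3? no. Count so far: 2
Gen 5: crossing 3x1. Involves strand 3? yes. Count so far: 3
Gen 6: crossing 1x3. Involves strand 3? yes. Count so far: 4
Gen 7: crossing 2x4. Involves strand 3? no. Count so far: 4
Gen 8: crossing 4x2. Involves strand 3? no. Count so far: 4
Gen 9: crossing 2x4. Involves strand 3? no. Count so far: 4
Gen 10: crossing 3x1. Involves strand 3? yes. Count so far: 5
Gen 11: crossing 4x2. Involves strand 3? no. Count so far: 5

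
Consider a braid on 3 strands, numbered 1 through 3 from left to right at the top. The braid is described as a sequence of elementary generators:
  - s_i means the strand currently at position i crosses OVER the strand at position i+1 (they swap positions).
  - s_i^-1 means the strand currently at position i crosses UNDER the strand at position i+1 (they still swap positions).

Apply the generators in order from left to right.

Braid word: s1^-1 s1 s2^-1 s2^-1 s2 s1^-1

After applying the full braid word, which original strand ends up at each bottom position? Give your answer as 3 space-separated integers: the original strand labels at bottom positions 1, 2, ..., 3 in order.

Gen 1 (s1^-1): strand 1 crosses under strand 2. Perm now: [2 1 3]
Gen 2 (s1): strand 2 crosses over strand 1. Perm now: [1 2 3]
Gen 3 (s2^-1): strand 2 crosses under strand 3. Perm now: [1 3 2]
Gen 4 (s2^-1): strand 3 crosses under strand 2. Perm now: [1 2 3]
Gen 5 (s2): strand 2 crosses over strand 3. Perm now: [1 3 2]
Gen 6 (s1^-1): strand 1 crosses under strand 3. Perm now: [3 1 2]

Answer: 3 1 2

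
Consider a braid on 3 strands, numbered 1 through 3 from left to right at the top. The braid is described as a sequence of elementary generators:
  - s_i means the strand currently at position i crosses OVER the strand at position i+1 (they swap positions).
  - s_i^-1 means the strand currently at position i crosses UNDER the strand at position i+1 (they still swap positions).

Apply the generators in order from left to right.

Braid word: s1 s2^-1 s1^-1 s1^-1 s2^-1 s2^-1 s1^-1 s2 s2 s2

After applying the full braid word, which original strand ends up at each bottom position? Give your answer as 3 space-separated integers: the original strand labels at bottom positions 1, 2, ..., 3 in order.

Answer: 3 1 2

Derivation:
Gen 1 (s1): strand 1 crosses over strand 2. Perm now: [2 1 3]
Gen 2 (s2^-1): strand 1 crosses under strand 3. Perm now: [2 3 1]
Gen 3 (s1^-1): strand 2 crosses under strand 3. Perm now: [3 2 1]
Gen 4 (s1^-1): strand 3 crosses under strand 2. Perm now: [2 3 1]
Gen 5 (s2^-1): strand 3 crosses under strand 1. Perm now: [2 1 3]
Gen 6 (s2^-1): strand 1 crosses under strand 3. Perm now: [2 3 1]
Gen 7 (s1^-1): strand 2 crosses under strand 3. Perm now: [3 2 1]
Gen 8 (s2): strand 2 crosses over strand 1. Perm now: [3 1 2]
Gen 9 (s2): strand 1 crosses over strand 2. Perm now: [3 2 1]
Gen 10 (s2): strand 2 crosses over strand 1. Perm now: [3 1 2]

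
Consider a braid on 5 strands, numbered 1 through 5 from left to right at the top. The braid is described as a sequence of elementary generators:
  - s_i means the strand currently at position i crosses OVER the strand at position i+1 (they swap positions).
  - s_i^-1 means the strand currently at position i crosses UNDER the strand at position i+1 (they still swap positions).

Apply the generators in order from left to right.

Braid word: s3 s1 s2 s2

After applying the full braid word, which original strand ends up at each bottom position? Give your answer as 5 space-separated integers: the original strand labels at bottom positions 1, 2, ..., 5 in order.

Gen 1 (s3): strand 3 crosses over strand 4. Perm now: [1 2 4 3 5]
Gen 2 (s1): strand 1 crosses over strand 2. Perm now: [2 1 4 3 5]
Gen 3 (s2): strand 1 crosses over strand 4. Perm now: [2 4 1 3 5]
Gen 4 (s2): strand 4 crosses over strand 1. Perm now: [2 1 4 3 5]

Answer: 2 1 4 3 5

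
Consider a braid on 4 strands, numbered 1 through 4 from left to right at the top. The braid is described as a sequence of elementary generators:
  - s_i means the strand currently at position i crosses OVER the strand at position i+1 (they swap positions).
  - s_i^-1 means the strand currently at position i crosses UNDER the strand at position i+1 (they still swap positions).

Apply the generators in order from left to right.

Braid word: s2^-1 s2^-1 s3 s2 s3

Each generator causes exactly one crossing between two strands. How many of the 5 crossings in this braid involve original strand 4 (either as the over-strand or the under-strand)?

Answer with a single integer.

Gen 1: crossing 2x3. Involves strand 4? no. Count so far: 0
Gen 2: crossing 3x2. Involves strand 4? no. Count so far: 0
Gen 3: crossing 3x4. Involves strand 4? yes. Count so far: 1
Gen 4: crossing 2x4. Involves strand 4? yes. Count so far: 2
Gen 5: crossing 2x3. Involves strand 4? no. Count so far: 2

Answer: 2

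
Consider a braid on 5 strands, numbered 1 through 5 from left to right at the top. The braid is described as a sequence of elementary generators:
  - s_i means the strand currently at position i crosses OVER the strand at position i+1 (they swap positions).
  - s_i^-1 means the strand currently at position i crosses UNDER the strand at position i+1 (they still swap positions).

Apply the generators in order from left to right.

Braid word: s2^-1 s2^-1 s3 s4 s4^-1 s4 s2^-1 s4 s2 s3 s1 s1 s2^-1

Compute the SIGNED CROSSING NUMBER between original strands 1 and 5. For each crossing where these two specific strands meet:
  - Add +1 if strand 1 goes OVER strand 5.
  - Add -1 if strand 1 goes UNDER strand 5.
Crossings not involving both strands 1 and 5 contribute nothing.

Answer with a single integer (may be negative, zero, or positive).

Answer: 0

Derivation:
Gen 1: crossing 2x3. Both 1&5? no. Sum: 0
Gen 2: crossing 3x2. Both 1&5? no. Sum: 0
Gen 3: crossing 3x4. Both 1&5? no. Sum: 0
Gen 4: crossing 3x5. Both 1&5? no. Sum: 0
Gen 5: crossing 5x3. Both 1&5? no. Sum: 0
Gen 6: crossing 3x5. Both 1&5? no. Sum: 0
Gen 7: crossing 2x4. Both 1&5? no. Sum: 0
Gen 8: crossing 5x3. Both 1&5? no. Sum: 0
Gen 9: crossing 4x2. Both 1&5? no. Sum: 0
Gen 10: crossing 4x3. Both 1&5? no. Sum: 0
Gen 11: crossing 1x2. Both 1&5? no. Sum: 0
Gen 12: crossing 2x1. Both 1&5? no. Sum: 0
Gen 13: crossing 2x3. Both 1&5? no. Sum: 0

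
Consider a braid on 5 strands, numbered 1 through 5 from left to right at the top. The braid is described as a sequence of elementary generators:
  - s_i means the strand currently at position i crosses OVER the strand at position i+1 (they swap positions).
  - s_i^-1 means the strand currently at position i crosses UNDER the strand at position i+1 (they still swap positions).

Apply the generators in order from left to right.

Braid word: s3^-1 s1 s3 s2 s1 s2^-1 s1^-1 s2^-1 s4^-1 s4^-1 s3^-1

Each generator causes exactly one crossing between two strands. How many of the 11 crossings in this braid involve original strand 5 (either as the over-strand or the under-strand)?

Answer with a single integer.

Answer: 2

Derivation:
Gen 1: crossing 3x4. Involves strand 5? no. Count so far: 0
Gen 2: crossing 1x2. Involves strand 5? no. Count so far: 0
Gen 3: crossing 4x3. Involves strand 5? no. Count so far: 0
Gen 4: crossing 1x3. Involves strand 5? no. Count so far: 0
Gen 5: crossing 2x3. Involves strand 5? no. Count so far: 0
Gen 6: crossing 2x1. Involves strand 5? no. Count so far: 0
Gen 7: crossing 3x1. Involves strand 5? no. Count so far: 0
Gen 8: crossing 3x2. Involves strand 5? no. Count so far: 0
Gen 9: crossing 4x5. Involves strand 5? yes. Count so far: 1
Gen 10: crossing 5x4. Involves strand 5? yes. Count so far: 2
Gen 11: crossing 3x4. Involves strand 5? no. Count so far: 2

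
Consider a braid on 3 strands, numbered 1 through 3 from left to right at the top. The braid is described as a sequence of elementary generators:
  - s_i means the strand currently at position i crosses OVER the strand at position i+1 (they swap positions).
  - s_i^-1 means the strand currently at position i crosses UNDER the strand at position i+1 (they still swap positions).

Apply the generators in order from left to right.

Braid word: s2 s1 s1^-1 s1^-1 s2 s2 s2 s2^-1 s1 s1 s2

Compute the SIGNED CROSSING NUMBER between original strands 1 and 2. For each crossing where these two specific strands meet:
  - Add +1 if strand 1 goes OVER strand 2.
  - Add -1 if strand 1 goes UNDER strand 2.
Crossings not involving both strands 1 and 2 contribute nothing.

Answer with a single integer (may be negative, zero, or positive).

Gen 1: crossing 2x3. Both 1&2? no. Sum: 0
Gen 2: crossing 1x3. Both 1&2? no. Sum: 0
Gen 3: crossing 3x1. Both 1&2? no. Sum: 0
Gen 4: crossing 1x3. Both 1&2? no. Sum: 0
Gen 5: 1 over 2. Both 1&2? yes. Contrib: +1. Sum: 1
Gen 6: 2 over 1. Both 1&2? yes. Contrib: -1. Sum: 0
Gen 7: 1 over 2. Both 1&2? yes. Contrib: +1. Sum: 1
Gen 8: 2 under 1. Both 1&2? yes. Contrib: +1. Sum: 2
Gen 9: crossing 3x1. Both 1&2? no. Sum: 2
Gen 10: crossing 1x3. Both 1&2? no. Sum: 2
Gen 11: 1 over 2. Both 1&2? yes. Contrib: +1. Sum: 3

Answer: 3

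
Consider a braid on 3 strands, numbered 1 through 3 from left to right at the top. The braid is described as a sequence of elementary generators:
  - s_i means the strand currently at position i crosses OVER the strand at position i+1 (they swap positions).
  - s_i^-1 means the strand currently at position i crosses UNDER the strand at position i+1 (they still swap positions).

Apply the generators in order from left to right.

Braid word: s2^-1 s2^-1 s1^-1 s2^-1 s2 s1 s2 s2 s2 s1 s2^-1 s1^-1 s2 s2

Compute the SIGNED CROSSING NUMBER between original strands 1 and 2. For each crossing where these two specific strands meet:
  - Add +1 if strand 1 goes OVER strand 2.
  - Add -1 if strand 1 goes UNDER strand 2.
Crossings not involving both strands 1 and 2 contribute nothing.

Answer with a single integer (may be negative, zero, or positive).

Answer: -3

Derivation:
Gen 1: crossing 2x3. Both 1&2? no. Sum: 0
Gen 2: crossing 3x2. Both 1&2? no. Sum: 0
Gen 3: 1 under 2. Both 1&2? yes. Contrib: -1. Sum: -1
Gen 4: crossing 1x3. Both 1&2? no. Sum: -1
Gen 5: crossing 3x1. Both 1&2? no. Sum: -1
Gen 6: 2 over 1. Both 1&2? yes. Contrib: -1. Sum: -2
Gen 7: crossing 2x3. Both 1&2? no. Sum: -2
Gen 8: crossing 3x2. Both 1&2? no. Sum: -2
Gen 9: crossing 2x3. Both 1&2? no. Sum: -2
Gen 10: crossing 1x3. Both 1&2? no. Sum: -2
Gen 11: 1 under 2. Both 1&2? yes. Contrib: -1. Sum: -3
Gen 12: crossing 3x2. Both 1&2? no. Sum: -3
Gen 13: crossing 3x1. Both 1&2? no. Sum: -3
Gen 14: crossing 1x3. Both 1&2? no. Sum: -3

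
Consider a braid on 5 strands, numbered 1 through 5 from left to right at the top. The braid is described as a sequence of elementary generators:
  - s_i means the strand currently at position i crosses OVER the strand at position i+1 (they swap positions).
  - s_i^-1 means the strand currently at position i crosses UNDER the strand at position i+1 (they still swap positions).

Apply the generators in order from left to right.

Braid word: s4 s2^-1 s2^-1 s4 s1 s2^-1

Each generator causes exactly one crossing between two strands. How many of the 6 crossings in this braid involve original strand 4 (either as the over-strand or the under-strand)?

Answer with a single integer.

Answer: 2

Derivation:
Gen 1: crossing 4x5. Involves strand 4? yes. Count so far: 1
Gen 2: crossing 2x3. Involves strand 4? no. Count so far: 1
Gen 3: crossing 3x2. Involves strand 4? no. Count so far: 1
Gen 4: crossing 5x4. Involves strand 4? yes. Count so far: 2
Gen 5: crossing 1x2. Involves strand 4? no. Count so far: 2
Gen 6: crossing 1x3. Involves strand 4? no. Count so far: 2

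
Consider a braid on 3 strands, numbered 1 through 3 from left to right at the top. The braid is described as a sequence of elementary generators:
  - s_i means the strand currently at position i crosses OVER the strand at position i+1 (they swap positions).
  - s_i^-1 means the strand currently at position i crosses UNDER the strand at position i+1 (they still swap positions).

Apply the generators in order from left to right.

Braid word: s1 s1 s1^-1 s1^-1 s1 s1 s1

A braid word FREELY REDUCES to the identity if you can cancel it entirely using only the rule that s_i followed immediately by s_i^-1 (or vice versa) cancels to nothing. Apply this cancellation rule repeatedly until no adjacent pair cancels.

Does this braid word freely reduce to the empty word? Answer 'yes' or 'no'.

Answer: no

Derivation:
Gen 1 (s1): push. Stack: [s1]
Gen 2 (s1): push. Stack: [s1 s1]
Gen 3 (s1^-1): cancels prior s1. Stack: [s1]
Gen 4 (s1^-1): cancels prior s1. Stack: []
Gen 5 (s1): push. Stack: [s1]
Gen 6 (s1): push. Stack: [s1 s1]
Gen 7 (s1): push. Stack: [s1 s1 s1]
Reduced word: s1 s1 s1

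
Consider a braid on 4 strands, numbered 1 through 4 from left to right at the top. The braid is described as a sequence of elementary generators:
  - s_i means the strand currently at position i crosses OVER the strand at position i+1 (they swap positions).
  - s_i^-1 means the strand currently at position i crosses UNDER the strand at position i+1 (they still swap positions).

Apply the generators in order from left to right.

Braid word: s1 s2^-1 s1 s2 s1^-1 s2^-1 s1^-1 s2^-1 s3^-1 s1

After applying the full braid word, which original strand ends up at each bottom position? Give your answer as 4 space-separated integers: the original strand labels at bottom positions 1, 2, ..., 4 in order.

Answer: 3 2 4 1

Derivation:
Gen 1 (s1): strand 1 crosses over strand 2. Perm now: [2 1 3 4]
Gen 2 (s2^-1): strand 1 crosses under strand 3. Perm now: [2 3 1 4]
Gen 3 (s1): strand 2 crosses over strand 3. Perm now: [3 2 1 4]
Gen 4 (s2): strand 2 crosses over strand 1. Perm now: [3 1 2 4]
Gen 5 (s1^-1): strand 3 crosses under strand 1. Perm now: [1 3 2 4]
Gen 6 (s2^-1): strand 3 crosses under strand 2. Perm now: [1 2 3 4]
Gen 7 (s1^-1): strand 1 crosses under strand 2. Perm now: [2 1 3 4]
Gen 8 (s2^-1): strand 1 crosses under strand 3. Perm now: [2 3 1 4]
Gen 9 (s3^-1): strand 1 crosses under strand 4. Perm now: [2 3 4 1]
Gen 10 (s1): strand 2 crosses over strand 3. Perm now: [3 2 4 1]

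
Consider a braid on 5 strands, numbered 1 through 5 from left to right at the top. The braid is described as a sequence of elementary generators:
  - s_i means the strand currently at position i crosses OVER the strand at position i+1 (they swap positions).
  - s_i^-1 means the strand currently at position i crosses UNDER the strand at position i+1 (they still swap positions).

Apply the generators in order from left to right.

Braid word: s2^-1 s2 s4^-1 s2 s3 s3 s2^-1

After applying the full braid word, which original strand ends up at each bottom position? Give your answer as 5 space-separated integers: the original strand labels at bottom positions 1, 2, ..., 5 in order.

Gen 1 (s2^-1): strand 2 crosses under strand 3. Perm now: [1 3 2 4 5]
Gen 2 (s2): strand 3 crosses over strand 2. Perm now: [1 2 3 4 5]
Gen 3 (s4^-1): strand 4 crosses under strand 5. Perm now: [1 2 3 5 4]
Gen 4 (s2): strand 2 crosses over strand 3. Perm now: [1 3 2 5 4]
Gen 5 (s3): strand 2 crosses over strand 5. Perm now: [1 3 5 2 4]
Gen 6 (s3): strand 5 crosses over strand 2. Perm now: [1 3 2 5 4]
Gen 7 (s2^-1): strand 3 crosses under strand 2. Perm now: [1 2 3 5 4]

Answer: 1 2 3 5 4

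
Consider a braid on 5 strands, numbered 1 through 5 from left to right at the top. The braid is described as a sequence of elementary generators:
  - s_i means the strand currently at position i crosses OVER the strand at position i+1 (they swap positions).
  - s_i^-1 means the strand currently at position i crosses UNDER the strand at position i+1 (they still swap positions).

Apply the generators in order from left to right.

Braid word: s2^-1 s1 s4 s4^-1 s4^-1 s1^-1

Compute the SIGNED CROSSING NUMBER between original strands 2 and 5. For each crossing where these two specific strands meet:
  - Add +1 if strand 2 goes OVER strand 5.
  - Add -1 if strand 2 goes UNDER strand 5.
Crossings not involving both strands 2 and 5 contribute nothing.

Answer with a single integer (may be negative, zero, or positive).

Answer: 0

Derivation:
Gen 1: crossing 2x3. Both 2&5? no. Sum: 0
Gen 2: crossing 1x3. Both 2&5? no. Sum: 0
Gen 3: crossing 4x5. Both 2&5? no. Sum: 0
Gen 4: crossing 5x4. Both 2&5? no. Sum: 0
Gen 5: crossing 4x5. Both 2&5? no. Sum: 0
Gen 6: crossing 3x1. Both 2&5? no. Sum: 0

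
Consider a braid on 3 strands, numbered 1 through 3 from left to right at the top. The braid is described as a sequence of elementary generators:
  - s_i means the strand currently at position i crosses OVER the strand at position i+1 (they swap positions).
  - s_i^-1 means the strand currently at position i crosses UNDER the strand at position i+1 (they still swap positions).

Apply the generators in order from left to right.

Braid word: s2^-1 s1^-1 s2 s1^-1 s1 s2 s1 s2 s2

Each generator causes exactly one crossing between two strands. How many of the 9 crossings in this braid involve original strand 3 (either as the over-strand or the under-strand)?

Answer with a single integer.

Answer: 7

Derivation:
Gen 1: crossing 2x3. Involves strand 3? yes. Count so far: 1
Gen 2: crossing 1x3. Involves strand 3? yes. Count so far: 2
Gen 3: crossing 1x2. Involves strand 3? no. Count so far: 2
Gen 4: crossing 3x2. Involves strand 3? yes. Count so far: 3
Gen 5: crossing 2x3. Involves strand 3? yes. Count so far: 4
Gen 6: crossing 2x1. Involves strand 3? no. Count so far: 4
Gen 7: crossing 3x1. Involves strand 3? yes. Count so far: 5
Gen 8: crossing 3x2. Involves strand 3? yes. Count so far: 6
Gen 9: crossing 2x3. Involves strand 3? yes. Count so far: 7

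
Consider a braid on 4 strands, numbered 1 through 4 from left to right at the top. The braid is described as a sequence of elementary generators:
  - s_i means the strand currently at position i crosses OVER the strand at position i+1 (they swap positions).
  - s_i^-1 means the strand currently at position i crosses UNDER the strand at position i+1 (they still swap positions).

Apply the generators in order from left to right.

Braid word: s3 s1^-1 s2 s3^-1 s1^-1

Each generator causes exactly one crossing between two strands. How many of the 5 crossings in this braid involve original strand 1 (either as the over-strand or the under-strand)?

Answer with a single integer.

Answer: 3

Derivation:
Gen 1: crossing 3x4. Involves strand 1? no. Count so far: 0
Gen 2: crossing 1x2. Involves strand 1? yes. Count so far: 1
Gen 3: crossing 1x4. Involves strand 1? yes. Count so far: 2
Gen 4: crossing 1x3. Involves strand 1? yes. Count so far: 3
Gen 5: crossing 2x4. Involves strand 1? no. Count so far: 3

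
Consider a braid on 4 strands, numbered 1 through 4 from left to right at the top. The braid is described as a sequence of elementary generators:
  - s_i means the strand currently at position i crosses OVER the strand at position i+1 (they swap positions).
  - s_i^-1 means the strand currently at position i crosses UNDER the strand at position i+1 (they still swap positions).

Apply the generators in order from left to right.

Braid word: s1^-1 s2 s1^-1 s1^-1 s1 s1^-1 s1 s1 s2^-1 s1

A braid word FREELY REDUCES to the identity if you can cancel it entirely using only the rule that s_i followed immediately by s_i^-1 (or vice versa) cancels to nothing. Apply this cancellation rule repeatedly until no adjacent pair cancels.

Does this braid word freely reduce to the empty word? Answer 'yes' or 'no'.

Answer: yes

Derivation:
Gen 1 (s1^-1): push. Stack: [s1^-1]
Gen 2 (s2): push. Stack: [s1^-1 s2]
Gen 3 (s1^-1): push. Stack: [s1^-1 s2 s1^-1]
Gen 4 (s1^-1): push. Stack: [s1^-1 s2 s1^-1 s1^-1]
Gen 5 (s1): cancels prior s1^-1. Stack: [s1^-1 s2 s1^-1]
Gen 6 (s1^-1): push. Stack: [s1^-1 s2 s1^-1 s1^-1]
Gen 7 (s1): cancels prior s1^-1. Stack: [s1^-1 s2 s1^-1]
Gen 8 (s1): cancels prior s1^-1. Stack: [s1^-1 s2]
Gen 9 (s2^-1): cancels prior s2. Stack: [s1^-1]
Gen 10 (s1): cancels prior s1^-1. Stack: []
Reduced word: (empty)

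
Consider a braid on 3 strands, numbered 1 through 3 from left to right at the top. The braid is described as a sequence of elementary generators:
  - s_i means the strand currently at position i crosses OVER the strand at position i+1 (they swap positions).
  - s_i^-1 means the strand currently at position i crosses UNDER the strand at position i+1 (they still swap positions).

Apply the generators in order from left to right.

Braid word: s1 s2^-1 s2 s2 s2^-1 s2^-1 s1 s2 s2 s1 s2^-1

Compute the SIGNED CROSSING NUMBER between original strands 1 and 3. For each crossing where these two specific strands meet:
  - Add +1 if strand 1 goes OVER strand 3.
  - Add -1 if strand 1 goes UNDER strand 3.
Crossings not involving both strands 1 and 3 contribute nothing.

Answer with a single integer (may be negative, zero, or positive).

Answer: 0

Derivation:
Gen 1: crossing 1x2. Both 1&3? no. Sum: 0
Gen 2: 1 under 3. Both 1&3? yes. Contrib: -1. Sum: -1
Gen 3: 3 over 1. Both 1&3? yes. Contrib: -1. Sum: -2
Gen 4: 1 over 3. Both 1&3? yes. Contrib: +1. Sum: -1
Gen 5: 3 under 1. Both 1&3? yes. Contrib: +1. Sum: 0
Gen 6: 1 under 3. Both 1&3? yes. Contrib: -1. Sum: -1
Gen 7: crossing 2x3. Both 1&3? no. Sum: -1
Gen 8: crossing 2x1. Both 1&3? no. Sum: -1
Gen 9: crossing 1x2. Both 1&3? no. Sum: -1
Gen 10: crossing 3x2. Both 1&3? no. Sum: -1
Gen 11: 3 under 1. Both 1&3? yes. Contrib: +1. Sum: 0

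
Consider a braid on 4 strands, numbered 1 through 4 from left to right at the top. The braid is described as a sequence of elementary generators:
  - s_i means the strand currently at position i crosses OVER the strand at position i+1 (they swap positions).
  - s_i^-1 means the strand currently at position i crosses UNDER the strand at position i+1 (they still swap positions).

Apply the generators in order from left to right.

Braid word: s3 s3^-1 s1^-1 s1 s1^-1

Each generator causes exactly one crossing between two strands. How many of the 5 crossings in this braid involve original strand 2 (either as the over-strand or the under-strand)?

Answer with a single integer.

Gen 1: crossing 3x4. Involves strand 2? no. Count so far: 0
Gen 2: crossing 4x3. Involves strand 2? no. Count so far: 0
Gen 3: crossing 1x2. Involves strand 2? yes. Count so far: 1
Gen 4: crossing 2x1. Involves strand 2? yes. Count so far: 2
Gen 5: crossing 1x2. Involves strand 2? yes. Count so far: 3

Answer: 3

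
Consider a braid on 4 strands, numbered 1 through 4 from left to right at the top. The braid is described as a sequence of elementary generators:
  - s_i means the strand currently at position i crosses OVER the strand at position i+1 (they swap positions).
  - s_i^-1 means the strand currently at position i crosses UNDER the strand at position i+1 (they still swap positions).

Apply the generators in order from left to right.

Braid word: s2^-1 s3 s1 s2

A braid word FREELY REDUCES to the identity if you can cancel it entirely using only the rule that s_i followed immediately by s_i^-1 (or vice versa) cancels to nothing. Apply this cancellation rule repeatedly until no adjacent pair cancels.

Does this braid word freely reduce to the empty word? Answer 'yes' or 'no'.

Gen 1 (s2^-1): push. Stack: [s2^-1]
Gen 2 (s3): push. Stack: [s2^-1 s3]
Gen 3 (s1): push. Stack: [s2^-1 s3 s1]
Gen 4 (s2): push. Stack: [s2^-1 s3 s1 s2]
Reduced word: s2^-1 s3 s1 s2

Answer: no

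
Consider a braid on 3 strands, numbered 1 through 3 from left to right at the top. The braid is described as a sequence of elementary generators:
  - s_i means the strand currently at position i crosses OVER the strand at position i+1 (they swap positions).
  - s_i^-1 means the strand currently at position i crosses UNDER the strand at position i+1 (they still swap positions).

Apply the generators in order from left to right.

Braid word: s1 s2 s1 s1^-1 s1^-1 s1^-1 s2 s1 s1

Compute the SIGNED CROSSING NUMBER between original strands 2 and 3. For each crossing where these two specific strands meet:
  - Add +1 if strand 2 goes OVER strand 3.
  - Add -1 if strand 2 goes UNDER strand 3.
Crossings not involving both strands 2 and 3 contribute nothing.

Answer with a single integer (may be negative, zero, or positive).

Answer: 2

Derivation:
Gen 1: crossing 1x2. Both 2&3? no. Sum: 0
Gen 2: crossing 1x3. Both 2&3? no. Sum: 0
Gen 3: 2 over 3. Both 2&3? yes. Contrib: +1. Sum: 1
Gen 4: 3 under 2. Both 2&3? yes. Contrib: +1. Sum: 2
Gen 5: 2 under 3. Both 2&3? yes. Contrib: -1. Sum: 1
Gen 6: 3 under 2. Both 2&3? yes. Contrib: +1. Sum: 2
Gen 7: crossing 3x1. Both 2&3? no. Sum: 2
Gen 8: crossing 2x1. Both 2&3? no. Sum: 2
Gen 9: crossing 1x2. Both 2&3? no. Sum: 2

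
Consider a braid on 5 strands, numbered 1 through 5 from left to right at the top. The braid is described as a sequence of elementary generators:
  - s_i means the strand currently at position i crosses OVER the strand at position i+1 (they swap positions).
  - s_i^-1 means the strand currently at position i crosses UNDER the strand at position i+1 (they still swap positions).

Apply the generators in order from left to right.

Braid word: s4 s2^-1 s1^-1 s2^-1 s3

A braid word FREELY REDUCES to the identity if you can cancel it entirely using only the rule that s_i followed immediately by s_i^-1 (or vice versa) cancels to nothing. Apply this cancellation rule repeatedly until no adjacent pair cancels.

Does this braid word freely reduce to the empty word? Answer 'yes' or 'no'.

Answer: no

Derivation:
Gen 1 (s4): push. Stack: [s4]
Gen 2 (s2^-1): push. Stack: [s4 s2^-1]
Gen 3 (s1^-1): push. Stack: [s4 s2^-1 s1^-1]
Gen 4 (s2^-1): push. Stack: [s4 s2^-1 s1^-1 s2^-1]
Gen 5 (s3): push. Stack: [s4 s2^-1 s1^-1 s2^-1 s3]
Reduced word: s4 s2^-1 s1^-1 s2^-1 s3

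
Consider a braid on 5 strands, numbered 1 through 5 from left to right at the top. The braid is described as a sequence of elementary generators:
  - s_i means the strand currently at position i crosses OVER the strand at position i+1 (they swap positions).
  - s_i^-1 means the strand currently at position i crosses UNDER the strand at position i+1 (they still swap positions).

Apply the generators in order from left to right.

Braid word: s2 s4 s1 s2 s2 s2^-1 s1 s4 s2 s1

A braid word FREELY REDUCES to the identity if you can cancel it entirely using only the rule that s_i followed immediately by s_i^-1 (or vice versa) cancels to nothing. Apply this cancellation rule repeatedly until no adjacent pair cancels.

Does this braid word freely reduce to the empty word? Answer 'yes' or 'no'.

Gen 1 (s2): push. Stack: [s2]
Gen 2 (s4): push. Stack: [s2 s4]
Gen 3 (s1): push. Stack: [s2 s4 s1]
Gen 4 (s2): push. Stack: [s2 s4 s1 s2]
Gen 5 (s2): push. Stack: [s2 s4 s1 s2 s2]
Gen 6 (s2^-1): cancels prior s2. Stack: [s2 s4 s1 s2]
Gen 7 (s1): push. Stack: [s2 s4 s1 s2 s1]
Gen 8 (s4): push. Stack: [s2 s4 s1 s2 s1 s4]
Gen 9 (s2): push. Stack: [s2 s4 s1 s2 s1 s4 s2]
Gen 10 (s1): push. Stack: [s2 s4 s1 s2 s1 s4 s2 s1]
Reduced word: s2 s4 s1 s2 s1 s4 s2 s1

Answer: no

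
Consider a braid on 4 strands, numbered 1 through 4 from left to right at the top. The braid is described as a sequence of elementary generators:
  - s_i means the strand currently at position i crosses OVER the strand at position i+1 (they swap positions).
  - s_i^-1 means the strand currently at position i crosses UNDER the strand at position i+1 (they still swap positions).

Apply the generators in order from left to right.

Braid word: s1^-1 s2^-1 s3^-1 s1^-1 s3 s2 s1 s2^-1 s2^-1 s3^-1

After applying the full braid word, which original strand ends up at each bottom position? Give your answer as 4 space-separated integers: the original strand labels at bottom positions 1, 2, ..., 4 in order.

Answer: 1 3 4 2

Derivation:
Gen 1 (s1^-1): strand 1 crosses under strand 2. Perm now: [2 1 3 4]
Gen 2 (s2^-1): strand 1 crosses under strand 3. Perm now: [2 3 1 4]
Gen 3 (s3^-1): strand 1 crosses under strand 4. Perm now: [2 3 4 1]
Gen 4 (s1^-1): strand 2 crosses under strand 3. Perm now: [3 2 4 1]
Gen 5 (s3): strand 4 crosses over strand 1. Perm now: [3 2 1 4]
Gen 6 (s2): strand 2 crosses over strand 1. Perm now: [3 1 2 4]
Gen 7 (s1): strand 3 crosses over strand 1. Perm now: [1 3 2 4]
Gen 8 (s2^-1): strand 3 crosses under strand 2. Perm now: [1 2 3 4]
Gen 9 (s2^-1): strand 2 crosses under strand 3. Perm now: [1 3 2 4]
Gen 10 (s3^-1): strand 2 crosses under strand 4. Perm now: [1 3 4 2]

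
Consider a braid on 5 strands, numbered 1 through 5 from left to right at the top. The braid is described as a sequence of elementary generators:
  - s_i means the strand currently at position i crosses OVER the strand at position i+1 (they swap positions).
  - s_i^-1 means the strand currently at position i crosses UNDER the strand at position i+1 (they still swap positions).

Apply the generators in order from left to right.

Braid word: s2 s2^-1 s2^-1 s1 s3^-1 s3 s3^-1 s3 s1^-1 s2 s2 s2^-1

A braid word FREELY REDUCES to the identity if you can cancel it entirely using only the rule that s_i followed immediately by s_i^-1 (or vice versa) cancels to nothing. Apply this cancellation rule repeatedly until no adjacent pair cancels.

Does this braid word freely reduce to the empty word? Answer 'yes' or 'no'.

Answer: yes

Derivation:
Gen 1 (s2): push. Stack: [s2]
Gen 2 (s2^-1): cancels prior s2. Stack: []
Gen 3 (s2^-1): push. Stack: [s2^-1]
Gen 4 (s1): push. Stack: [s2^-1 s1]
Gen 5 (s3^-1): push. Stack: [s2^-1 s1 s3^-1]
Gen 6 (s3): cancels prior s3^-1. Stack: [s2^-1 s1]
Gen 7 (s3^-1): push. Stack: [s2^-1 s1 s3^-1]
Gen 8 (s3): cancels prior s3^-1. Stack: [s2^-1 s1]
Gen 9 (s1^-1): cancels prior s1. Stack: [s2^-1]
Gen 10 (s2): cancels prior s2^-1. Stack: []
Gen 11 (s2): push. Stack: [s2]
Gen 12 (s2^-1): cancels prior s2. Stack: []
Reduced word: (empty)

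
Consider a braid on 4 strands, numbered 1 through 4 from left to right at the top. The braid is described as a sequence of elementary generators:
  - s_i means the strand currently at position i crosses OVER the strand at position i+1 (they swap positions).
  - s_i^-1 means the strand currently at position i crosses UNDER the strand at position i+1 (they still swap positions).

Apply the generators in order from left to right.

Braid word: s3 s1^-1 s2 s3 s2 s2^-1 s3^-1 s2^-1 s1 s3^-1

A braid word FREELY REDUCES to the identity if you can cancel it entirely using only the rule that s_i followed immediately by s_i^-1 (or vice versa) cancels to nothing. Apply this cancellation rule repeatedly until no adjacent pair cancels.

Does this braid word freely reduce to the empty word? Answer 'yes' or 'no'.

Answer: yes

Derivation:
Gen 1 (s3): push. Stack: [s3]
Gen 2 (s1^-1): push. Stack: [s3 s1^-1]
Gen 3 (s2): push. Stack: [s3 s1^-1 s2]
Gen 4 (s3): push. Stack: [s3 s1^-1 s2 s3]
Gen 5 (s2): push. Stack: [s3 s1^-1 s2 s3 s2]
Gen 6 (s2^-1): cancels prior s2. Stack: [s3 s1^-1 s2 s3]
Gen 7 (s3^-1): cancels prior s3. Stack: [s3 s1^-1 s2]
Gen 8 (s2^-1): cancels prior s2. Stack: [s3 s1^-1]
Gen 9 (s1): cancels prior s1^-1. Stack: [s3]
Gen 10 (s3^-1): cancels prior s3. Stack: []
Reduced word: (empty)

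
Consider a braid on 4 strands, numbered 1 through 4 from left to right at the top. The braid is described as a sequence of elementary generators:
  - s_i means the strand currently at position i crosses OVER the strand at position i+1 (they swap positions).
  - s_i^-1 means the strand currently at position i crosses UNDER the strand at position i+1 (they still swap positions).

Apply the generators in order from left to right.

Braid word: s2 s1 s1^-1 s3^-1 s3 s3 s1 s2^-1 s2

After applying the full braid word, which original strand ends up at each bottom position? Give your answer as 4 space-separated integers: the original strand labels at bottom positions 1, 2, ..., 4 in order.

Answer: 3 1 4 2

Derivation:
Gen 1 (s2): strand 2 crosses over strand 3. Perm now: [1 3 2 4]
Gen 2 (s1): strand 1 crosses over strand 3. Perm now: [3 1 2 4]
Gen 3 (s1^-1): strand 3 crosses under strand 1. Perm now: [1 3 2 4]
Gen 4 (s3^-1): strand 2 crosses under strand 4. Perm now: [1 3 4 2]
Gen 5 (s3): strand 4 crosses over strand 2. Perm now: [1 3 2 4]
Gen 6 (s3): strand 2 crosses over strand 4. Perm now: [1 3 4 2]
Gen 7 (s1): strand 1 crosses over strand 3. Perm now: [3 1 4 2]
Gen 8 (s2^-1): strand 1 crosses under strand 4. Perm now: [3 4 1 2]
Gen 9 (s2): strand 4 crosses over strand 1. Perm now: [3 1 4 2]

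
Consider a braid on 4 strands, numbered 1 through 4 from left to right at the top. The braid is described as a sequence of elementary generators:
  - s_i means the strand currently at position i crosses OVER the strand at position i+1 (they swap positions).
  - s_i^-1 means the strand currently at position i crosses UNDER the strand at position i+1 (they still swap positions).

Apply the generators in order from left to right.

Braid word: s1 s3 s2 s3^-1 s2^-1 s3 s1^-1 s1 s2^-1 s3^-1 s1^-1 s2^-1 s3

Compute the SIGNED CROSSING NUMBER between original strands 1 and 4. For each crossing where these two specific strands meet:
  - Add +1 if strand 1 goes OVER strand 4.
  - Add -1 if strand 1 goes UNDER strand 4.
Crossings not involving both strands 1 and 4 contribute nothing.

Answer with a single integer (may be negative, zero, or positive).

Gen 1: crossing 1x2. Both 1&4? no. Sum: 0
Gen 2: crossing 3x4. Both 1&4? no. Sum: 0
Gen 3: 1 over 4. Both 1&4? yes. Contrib: +1. Sum: 1
Gen 4: crossing 1x3. Both 1&4? no. Sum: 1
Gen 5: crossing 4x3. Both 1&4? no. Sum: 1
Gen 6: 4 over 1. Both 1&4? yes. Contrib: -1. Sum: 0
Gen 7: crossing 2x3. Both 1&4? no. Sum: 0
Gen 8: crossing 3x2. Both 1&4? no. Sum: 0
Gen 9: crossing 3x1. Both 1&4? no. Sum: 0
Gen 10: crossing 3x4. Both 1&4? no. Sum: 0
Gen 11: crossing 2x1. Both 1&4? no. Sum: 0
Gen 12: crossing 2x4. Both 1&4? no. Sum: 0
Gen 13: crossing 2x3. Both 1&4? no. Sum: 0

Answer: 0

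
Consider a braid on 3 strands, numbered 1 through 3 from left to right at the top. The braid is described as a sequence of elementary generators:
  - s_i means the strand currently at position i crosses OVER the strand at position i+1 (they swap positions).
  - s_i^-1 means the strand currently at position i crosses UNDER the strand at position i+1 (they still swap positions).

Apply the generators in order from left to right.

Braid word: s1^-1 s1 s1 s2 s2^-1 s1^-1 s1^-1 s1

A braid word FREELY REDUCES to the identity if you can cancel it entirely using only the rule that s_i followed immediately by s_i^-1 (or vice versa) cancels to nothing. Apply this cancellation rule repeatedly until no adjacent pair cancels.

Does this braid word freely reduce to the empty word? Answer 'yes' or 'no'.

Answer: yes

Derivation:
Gen 1 (s1^-1): push. Stack: [s1^-1]
Gen 2 (s1): cancels prior s1^-1. Stack: []
Gen 3 (s1): push. Stack: [s1]
Gen 4 (s2): push. Stack: [s1 s2]
Gen 5 (s2^-1): cancels prior s2. Stack: [s1]
Gen 6 (s1^-1): cancels prior s1. Stack: []
Gen 7 (s1^-1): push. Stack: [s1^-1]
Gen 8 (s1): cancels prior s1^-1. Stack: []
Reduced word: (empty)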